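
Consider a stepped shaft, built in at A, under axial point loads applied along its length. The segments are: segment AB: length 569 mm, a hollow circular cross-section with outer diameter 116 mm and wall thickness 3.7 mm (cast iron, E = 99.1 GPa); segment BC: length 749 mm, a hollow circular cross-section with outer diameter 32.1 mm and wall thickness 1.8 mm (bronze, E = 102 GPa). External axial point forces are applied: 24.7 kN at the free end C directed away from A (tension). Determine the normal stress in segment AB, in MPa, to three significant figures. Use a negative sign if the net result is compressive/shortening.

18.9 MPa

Internal axial forces (sectioning from the free end, tension +): N_BC = 24.7 kN, N_AB = 24.7 kN.
A_AB = 1305 mm².
σ_AB = N_AB/A_AB = 24700/1305 = 18.92 MPa.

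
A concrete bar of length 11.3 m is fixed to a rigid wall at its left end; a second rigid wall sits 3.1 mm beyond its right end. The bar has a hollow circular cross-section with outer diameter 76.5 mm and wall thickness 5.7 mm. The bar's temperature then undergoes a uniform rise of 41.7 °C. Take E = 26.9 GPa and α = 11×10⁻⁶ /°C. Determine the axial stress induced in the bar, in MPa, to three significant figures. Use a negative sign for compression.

-4.96 MPa

Free thermal expansion αLΔT = 11e-6 · 11300 · 41.7 = 5.183 mm.
The walls engage after the gap closes; constrained expansion = 5.183 − 3.1 = 2.083 mm.
The walls impose strain ε = −(2.083)/11300 = -1.8436e-04; σ = Eε = 26900 · -1.8436e-04 = -4.959 MPa.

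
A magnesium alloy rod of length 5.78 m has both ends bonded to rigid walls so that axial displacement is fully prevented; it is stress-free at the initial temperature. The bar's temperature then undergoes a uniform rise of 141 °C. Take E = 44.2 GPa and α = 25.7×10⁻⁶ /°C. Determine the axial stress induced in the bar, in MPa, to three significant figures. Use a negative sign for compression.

-160 MPa

Free thermal expansion αLΔT = 25.7e-6 · 5780 · 141 = 20.94 mm.
The walls impose strain ε = −(20.94)/5780 = -3.6237e-03; σ = Eε = 44200 · -3.6237e-03 = -160.2 MPa.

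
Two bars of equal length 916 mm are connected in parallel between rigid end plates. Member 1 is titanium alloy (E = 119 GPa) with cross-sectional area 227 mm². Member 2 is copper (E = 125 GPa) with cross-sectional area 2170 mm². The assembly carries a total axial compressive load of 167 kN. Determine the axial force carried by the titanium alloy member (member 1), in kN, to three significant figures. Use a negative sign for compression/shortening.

-15.1 kN

Equal strain + equilibrium ⇒ each member carries load in proportion to AE: A₁E₁ = 27010000 N, A₂E₂ = 271200000 N, ΣAE = 298300000 N.
F₁ = P·A₁E₁/ΣAE = -167000·27010000/298300000 = -15120 N.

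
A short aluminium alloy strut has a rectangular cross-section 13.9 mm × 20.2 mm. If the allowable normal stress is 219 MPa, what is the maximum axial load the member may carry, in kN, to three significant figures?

61.5 kN

A = 280.8 mm².
P_max = σ_allow · A = 219 · 280.8 = 61490 N = 61.49 kN.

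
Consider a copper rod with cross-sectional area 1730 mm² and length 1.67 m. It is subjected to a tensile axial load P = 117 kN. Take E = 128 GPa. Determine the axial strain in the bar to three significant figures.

5.28e-04

σ = N/A = 67.63 MPa; ε = σ/E = 67.63/128000 = 5.284e-04.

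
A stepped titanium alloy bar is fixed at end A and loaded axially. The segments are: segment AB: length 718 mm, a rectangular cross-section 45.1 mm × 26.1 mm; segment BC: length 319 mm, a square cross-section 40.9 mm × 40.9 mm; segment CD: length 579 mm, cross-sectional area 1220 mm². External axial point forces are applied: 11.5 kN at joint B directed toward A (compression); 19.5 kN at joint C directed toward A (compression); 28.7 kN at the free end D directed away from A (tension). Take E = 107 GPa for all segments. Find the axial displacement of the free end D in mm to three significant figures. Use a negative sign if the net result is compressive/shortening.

Internal axial forces (sectioning from the free end, tension +): N_CD = 28.7 kN, N_BC = 9.2 kN, N_AB = -2.3 kN.
A_AB = 1177 mm².
A_BC = 1673 mm².
δ_AB = -2300·718/(1177·107000) = -0.01311 mm
δ_BC = 9200·319/(1673·107000) = 0.0164 mm
δ_CD = 28700·579/(1220·107000) = 0.1273 mm
δ = Σδ_i = 0.1306 mm.

0.131 mm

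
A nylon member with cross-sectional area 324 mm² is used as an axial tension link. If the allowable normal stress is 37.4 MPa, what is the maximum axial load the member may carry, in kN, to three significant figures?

P_max = σ_allow · A = 37.4 · 324 = 12120 N = 12.12 kN.

12.1 kN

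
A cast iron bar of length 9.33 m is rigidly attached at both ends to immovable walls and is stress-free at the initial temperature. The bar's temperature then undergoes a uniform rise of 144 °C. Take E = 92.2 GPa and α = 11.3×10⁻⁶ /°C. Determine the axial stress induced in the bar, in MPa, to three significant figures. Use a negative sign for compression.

Free thermal expansion αLΔT = 11.3e-6 · 9330 · 144 = 15.18 mm.
The walls impose strain ε = −(15.18)/9330 = -1.6272e-03; σ = Eε = 92200 · -1.6272e-03 = -150 MPa.

-150 MPa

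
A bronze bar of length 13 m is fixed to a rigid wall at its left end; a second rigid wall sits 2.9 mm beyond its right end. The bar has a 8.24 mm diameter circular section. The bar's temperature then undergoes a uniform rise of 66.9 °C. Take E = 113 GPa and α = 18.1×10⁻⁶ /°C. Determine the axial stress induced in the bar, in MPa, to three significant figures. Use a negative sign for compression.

-112 MPa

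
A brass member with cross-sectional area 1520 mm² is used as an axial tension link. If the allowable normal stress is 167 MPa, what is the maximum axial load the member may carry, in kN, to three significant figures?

P_max = σ_allow · A = 167 · 1520 = 253800 N = 253.8 kN.

254 kN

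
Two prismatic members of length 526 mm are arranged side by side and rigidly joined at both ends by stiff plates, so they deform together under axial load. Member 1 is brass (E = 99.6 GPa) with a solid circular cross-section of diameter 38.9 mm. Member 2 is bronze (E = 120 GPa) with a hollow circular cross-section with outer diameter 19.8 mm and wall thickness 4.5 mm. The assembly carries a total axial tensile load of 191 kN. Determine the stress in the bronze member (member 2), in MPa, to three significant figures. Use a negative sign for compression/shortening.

A_1 = 1188 mm².
A_2 = 216.3 mm².
Equal strain + equilibrium ⇒ each member carries load in proportion to AE: A₁E₁ = 118400000 N, A₂E₂ = 25960000 N, ΣAE = 144300000 N.
σ₂ = P·E₂/ΣAE = 191000·120000/144300000 = 158.8 MPa.

159 MPa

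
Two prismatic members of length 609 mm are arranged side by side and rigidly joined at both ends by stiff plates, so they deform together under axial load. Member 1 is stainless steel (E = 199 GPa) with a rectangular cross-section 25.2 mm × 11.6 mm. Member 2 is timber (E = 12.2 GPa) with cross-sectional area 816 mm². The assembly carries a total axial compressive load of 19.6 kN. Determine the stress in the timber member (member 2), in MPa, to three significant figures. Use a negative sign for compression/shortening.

-3.51 MPa

A_1 = 292.3 mm².
Equal strain + equilibrium ⇒ each member carries load in proportion to AE: A₁E₁ = 58170000 N, A₂E₂ = 9955000 N, ΣAE = 68130000 N.
σ₂ = P·E₂/ΣAE = -19600·12200/68130000 = -3.51 MPa.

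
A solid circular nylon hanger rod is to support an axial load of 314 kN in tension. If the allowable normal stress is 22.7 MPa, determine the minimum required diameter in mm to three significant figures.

133 mm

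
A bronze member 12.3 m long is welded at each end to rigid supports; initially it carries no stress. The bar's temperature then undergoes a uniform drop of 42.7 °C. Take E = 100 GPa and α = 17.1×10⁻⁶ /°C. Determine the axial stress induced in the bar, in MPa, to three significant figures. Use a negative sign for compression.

Free thermal expansion αLΔT = 17.1e-6 · 12300 · -42.7 = -8.981 mm.
The walls impose strain ε = −(-8.981)/12300 = 7.3017e-04; σ = Eε = 100000 · 7.3017e-04 = 73.02 MPa.

73.0 MPa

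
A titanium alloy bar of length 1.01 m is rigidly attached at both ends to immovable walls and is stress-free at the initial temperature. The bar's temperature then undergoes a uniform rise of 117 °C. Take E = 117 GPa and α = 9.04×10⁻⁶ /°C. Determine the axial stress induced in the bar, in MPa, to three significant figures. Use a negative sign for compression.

Free thermal expansion αLΔT = 9.04e-6 · 1010 · 117 = 1.068 mm.
The walls impose strain ε = −(1.068)/1010 = -1.0577e-03; σ = Eε = 117000 · -1.0577e-03 = -123.7 MPa.

-124 MPa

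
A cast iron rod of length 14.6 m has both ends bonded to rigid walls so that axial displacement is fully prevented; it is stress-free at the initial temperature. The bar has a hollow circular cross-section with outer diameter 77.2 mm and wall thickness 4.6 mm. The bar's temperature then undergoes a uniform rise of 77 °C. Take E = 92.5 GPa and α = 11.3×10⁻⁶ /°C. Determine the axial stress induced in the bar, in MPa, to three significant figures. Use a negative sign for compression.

Free thermal expansion αLΔT = 11.3e-6 · 14600 · 77 = 12.7 mm.
The walls impose strain ε = −(12.7)/14600 = -8.7010e-04; σ = Eε = 92500 · -8.7010e-04 = -80.48 MPa.

-80.5 MPa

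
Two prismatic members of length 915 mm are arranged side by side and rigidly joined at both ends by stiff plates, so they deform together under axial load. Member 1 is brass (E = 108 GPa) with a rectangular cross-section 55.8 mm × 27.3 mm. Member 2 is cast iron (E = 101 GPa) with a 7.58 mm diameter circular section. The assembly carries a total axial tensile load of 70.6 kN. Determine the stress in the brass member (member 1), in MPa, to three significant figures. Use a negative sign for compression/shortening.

45.1 MPa

A_1 = 1523 mm².
A_2 = 45.13 mm².
Equal strain + equilibrium ⇒ each member carries load in proportion to AE: A₁E₁ = 164500000 N, A₂E₂ = 4558000 N, ΣAE = 169100000 N.
σ₁ = P·E₁/ΣAE = 70600·108000/169100000 = 45.1 MPa.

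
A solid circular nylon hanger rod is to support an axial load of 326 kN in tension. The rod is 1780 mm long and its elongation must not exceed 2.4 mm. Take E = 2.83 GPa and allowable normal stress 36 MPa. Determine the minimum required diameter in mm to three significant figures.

330 mm

Required area A ≥ P/σ_allow = 326000/36 = 9056 mm².
For a solid circular section, d ≥ √(4A/π) = 107.4 mm.
Elongation limit: A ≥ PL/(Eδ_allow) = 326000·1780/(2830·2.4) = 85440 mm² ⇒ d ≥ 329.8 mm.
The elongation limit governs.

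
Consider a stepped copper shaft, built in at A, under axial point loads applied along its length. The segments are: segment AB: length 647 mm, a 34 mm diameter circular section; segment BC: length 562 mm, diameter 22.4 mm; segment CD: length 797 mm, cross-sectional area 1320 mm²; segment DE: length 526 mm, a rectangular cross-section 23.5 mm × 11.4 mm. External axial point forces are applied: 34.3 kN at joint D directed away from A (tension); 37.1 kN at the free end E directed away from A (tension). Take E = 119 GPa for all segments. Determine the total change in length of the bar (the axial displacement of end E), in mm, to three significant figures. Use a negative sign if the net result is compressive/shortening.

Internal axial forces (sectioning from the free end, tension +): N_DE = 37.1 kN, N_CD = 71.4 kN, N_BC = 71.4 kN, N_AB = 71.4 kN.
A_AB = 907.9 mm².
A_BC = 394.1 mm².
A_DE = 267.9 mm².
δ_AB = 71400·647/(907.9·119000) = 0.4276 mm
δ_BC = 71400·562/(394.1·119000) = 0.8557 mm
δ_CD = 71400·797/(1320·119000) = 0.3623 mm
δ_DE = 37100·526/(267.9·119000) = 0.6121 mm
δ = Σδ_i = 2.258 mm.

2.26 mm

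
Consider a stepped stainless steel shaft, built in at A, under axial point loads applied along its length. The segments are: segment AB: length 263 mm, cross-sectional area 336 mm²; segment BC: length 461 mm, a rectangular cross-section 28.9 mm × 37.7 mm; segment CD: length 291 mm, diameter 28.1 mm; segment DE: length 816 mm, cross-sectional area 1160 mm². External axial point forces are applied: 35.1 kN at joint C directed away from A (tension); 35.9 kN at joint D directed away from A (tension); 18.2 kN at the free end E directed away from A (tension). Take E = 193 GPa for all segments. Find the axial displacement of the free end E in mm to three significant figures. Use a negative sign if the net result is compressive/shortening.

Internal axial forces (sectioning from the free end, tension +): N_DE = 18.2 kN, N_CD = 54.1 kN, N_BC = 89.2 kN, N_AB = 89.2 kN.
A_BC = 1090 mm².
A_CD = 620.2 mm².
δ_AB = 89200·263/(336·193000) = 0.3618 mm
δ_BC = 89200·461/(1090·193000) = 0.1956 mm
δ_CD = 54100·291/(620.2·193000) = 0.1315 mm
δ_DE = 18200·816/(1160·193000) = 0.06634 mm
δ = Σδ_i = 0.7552 mm.

0.755 mm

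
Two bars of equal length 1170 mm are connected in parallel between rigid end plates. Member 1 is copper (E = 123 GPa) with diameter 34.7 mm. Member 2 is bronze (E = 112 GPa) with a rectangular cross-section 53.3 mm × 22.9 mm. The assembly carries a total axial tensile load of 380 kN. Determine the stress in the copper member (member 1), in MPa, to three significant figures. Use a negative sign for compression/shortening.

A_1 = 945.7 mm².
A_2 = 1221 mm².
Equal strain + equilibrium ⇒ each member carries load in proportion to AE: A₁E₁ = 116300000 N, A₂E₂ = 136700000 N, ΣAE = 253000000 N.
σ₁ = P·E₁/ΣAE = 380000·123000/253000000 = 184.7 MPa.

185 MPa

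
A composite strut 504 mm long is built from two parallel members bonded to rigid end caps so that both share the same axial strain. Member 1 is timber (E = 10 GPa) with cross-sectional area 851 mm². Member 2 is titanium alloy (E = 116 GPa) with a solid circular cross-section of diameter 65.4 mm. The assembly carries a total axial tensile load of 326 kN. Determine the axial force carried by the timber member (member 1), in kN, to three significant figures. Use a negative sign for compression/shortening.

6.97 kN

A_2 = 3359 mm².
Equal strain + equilibrium ⇒ each member carries load in proportion to AE: A₁E₁ = 8510000 N, A₂E₂ = 389700000 N, ΣAE = 398200000 N.
F₁ = P·A₁E₁/ΣAE = 326000·8510000/398200000 = 6967 N.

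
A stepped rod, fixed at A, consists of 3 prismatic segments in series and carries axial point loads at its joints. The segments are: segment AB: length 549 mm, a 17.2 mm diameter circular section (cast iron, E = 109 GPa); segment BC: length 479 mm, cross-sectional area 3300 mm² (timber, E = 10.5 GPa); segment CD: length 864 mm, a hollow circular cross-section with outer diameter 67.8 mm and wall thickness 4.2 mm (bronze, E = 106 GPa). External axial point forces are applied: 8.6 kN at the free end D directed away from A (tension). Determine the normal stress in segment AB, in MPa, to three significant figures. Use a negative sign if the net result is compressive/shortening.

Internal axial forces (sectioning from the free end, tension +): N_CD = 8.6 kN, N_BC = 8.6 kN, N_AB = 8.6 kN.
A_AB = 232.4 mm².
σ_AB = N_AB/A_AB = 8600/232.4 = 37.01 MPa.

37.0 MPa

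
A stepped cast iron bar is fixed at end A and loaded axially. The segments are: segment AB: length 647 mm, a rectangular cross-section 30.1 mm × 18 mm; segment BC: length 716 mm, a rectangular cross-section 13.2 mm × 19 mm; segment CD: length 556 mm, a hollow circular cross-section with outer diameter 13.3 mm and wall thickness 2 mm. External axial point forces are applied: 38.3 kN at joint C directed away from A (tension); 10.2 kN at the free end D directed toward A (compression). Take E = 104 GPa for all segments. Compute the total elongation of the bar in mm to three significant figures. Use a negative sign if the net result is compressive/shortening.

0.326 mm

Internal axial forces (sectioning from the free end, tension +): N_CD = -10.2 kN, N_BC = 28.1 kN, N_AB = 28.1 kN.
A_AB = 541.8 mm².
A_BC = 250.8 mm².
A_CD = 71 mm².
δ_AB = 28100·647/(541.8·104000) = 0.3227 mm
δ_BC = 28100·716/(250.8·104000) = 0.7714 mm
δ_CD = -10200·556/(71·104000) = -0.768 mm
δ = Σδ_i = 0.326 mm.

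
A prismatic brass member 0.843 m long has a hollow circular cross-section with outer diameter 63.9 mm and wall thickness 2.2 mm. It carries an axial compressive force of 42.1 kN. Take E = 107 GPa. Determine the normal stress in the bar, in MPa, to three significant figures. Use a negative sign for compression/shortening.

-98.7 MPa

A = 426.4 mm².
σ = N/A = -42100/426.4 = -98.72 MPa.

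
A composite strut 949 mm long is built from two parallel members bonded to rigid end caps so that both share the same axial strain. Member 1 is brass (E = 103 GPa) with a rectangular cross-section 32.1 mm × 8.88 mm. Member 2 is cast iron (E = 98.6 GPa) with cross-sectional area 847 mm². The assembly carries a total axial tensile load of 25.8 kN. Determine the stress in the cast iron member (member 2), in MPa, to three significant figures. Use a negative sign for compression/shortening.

A_1 = 285 mm².
Equal strain + equilibrium ⇒ each member carries load in proportion to AE: A₁E₁ = 29360000 N, A₂E₂ = 83510000 N, ΣAE = 112900000 N.
σ₂ = P·E₂/ΣAE = 25800·98600/112900000 = 22.54 MPa.

22.5 MPa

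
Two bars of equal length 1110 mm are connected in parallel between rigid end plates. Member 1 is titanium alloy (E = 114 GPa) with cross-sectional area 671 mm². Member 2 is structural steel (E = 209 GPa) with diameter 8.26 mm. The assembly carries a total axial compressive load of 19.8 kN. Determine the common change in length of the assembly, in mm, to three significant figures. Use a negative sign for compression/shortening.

A_2 = 53.59 mm².
Equal strain + equilibrium ⇒ each member carries load in proportion to AE: A₁E₁ = 76490000 N, A₂E₂ = 11200000 N, ΣAE = 87690000 N.
δ = PL/ΣAE = -19800·1110/87690000 = -0.2506 mm.

-0.251 mm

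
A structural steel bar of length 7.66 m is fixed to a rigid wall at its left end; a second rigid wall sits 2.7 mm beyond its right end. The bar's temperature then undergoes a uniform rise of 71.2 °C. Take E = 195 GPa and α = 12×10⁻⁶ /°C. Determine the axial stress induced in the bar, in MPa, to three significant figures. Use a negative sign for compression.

-97.9 MPa

Free thermal expansion αLΔT = 12e-6 · 7660 · 71.2 = 6.545 mm.
The walls engage after the gap closes; constrained expansion = 6.545 − 2.7 = 3.845 mm.
The walls impose strain ε = −(3.845)/7660 = -5.0192e-04; σ = Eε = 195000 · -5.0192e-04 = -97.87 MPa.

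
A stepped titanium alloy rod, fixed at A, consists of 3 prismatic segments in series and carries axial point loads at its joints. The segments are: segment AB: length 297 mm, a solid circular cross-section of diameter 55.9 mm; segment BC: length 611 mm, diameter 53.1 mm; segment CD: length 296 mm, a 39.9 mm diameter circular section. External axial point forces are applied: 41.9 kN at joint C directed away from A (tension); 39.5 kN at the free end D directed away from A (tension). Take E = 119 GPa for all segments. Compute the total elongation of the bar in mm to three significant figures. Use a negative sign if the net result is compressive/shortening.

Internal axial forces (sectioning from the free end, tension +): N_CD = 39.5 kN, N_BC = 81.4 kN, N_AB = 81.4 kN.
A_AB = 2454 mm².
A_BC = 2215 mm².
A_CD = 1250 mm².
δ_AB = 81400·297/(2454·119000) = 0.08278 mm
δ_BC = 81400·611/(2215·119000) = 0.1887 mm
δ_CD = 39500·296/(1250·119000) = 0.07858 mm
δ = Σδ_i = 0.3501 mm.

0.350 mm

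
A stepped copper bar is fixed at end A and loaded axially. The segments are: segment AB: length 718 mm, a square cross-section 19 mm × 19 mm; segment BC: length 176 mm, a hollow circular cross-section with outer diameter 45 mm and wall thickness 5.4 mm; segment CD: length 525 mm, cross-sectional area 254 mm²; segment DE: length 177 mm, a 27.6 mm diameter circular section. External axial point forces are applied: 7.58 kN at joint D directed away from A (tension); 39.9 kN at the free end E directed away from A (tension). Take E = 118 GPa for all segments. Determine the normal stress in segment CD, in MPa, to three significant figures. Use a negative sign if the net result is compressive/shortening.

187 MPa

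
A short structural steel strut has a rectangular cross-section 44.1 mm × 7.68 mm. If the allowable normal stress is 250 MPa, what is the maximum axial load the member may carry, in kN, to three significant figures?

A = 338.7 mm².
P_max = σ_allow · A = 250 · 338.7 = 84670 N = 84.67 kN.

84.7 kN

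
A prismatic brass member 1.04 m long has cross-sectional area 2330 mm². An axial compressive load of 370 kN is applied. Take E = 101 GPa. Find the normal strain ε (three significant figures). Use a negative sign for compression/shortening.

σ = N/A = -158.8 MPa; ε = σ/E = -158.8/101000 = -1.572e-03.

-0.00157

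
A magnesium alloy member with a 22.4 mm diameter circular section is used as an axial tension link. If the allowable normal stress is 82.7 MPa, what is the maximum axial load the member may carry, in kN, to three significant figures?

A = 394.1 mm².
P_max = σ_allow · A = 82.7 · 394.1 = 32590 N = 32.59 kN.

32.6 kN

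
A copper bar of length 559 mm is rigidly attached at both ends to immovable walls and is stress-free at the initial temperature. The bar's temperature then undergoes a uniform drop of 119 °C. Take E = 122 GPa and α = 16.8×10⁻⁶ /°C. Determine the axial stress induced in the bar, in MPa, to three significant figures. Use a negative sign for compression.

Free thermal expansion αLΔT = 16.8e-6 · 559 · -119 = -1.118 mm.
The walls impose strain ε = −(-1.118)/559 = 1.9992e-03; σ = Eε = 122000 · 1.9992e-03 = 243.9 MPa.

244 MPa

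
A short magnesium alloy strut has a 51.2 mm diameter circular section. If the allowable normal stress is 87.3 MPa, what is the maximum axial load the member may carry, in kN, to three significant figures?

180 kN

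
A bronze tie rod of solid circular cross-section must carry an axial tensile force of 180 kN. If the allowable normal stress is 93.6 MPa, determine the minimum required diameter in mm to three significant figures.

49.5 mm

Required area A ≥ P/σ_allow = 180000/93.6 = 1923 mm².
For a solid circular section, d ≥ √(4A/π) = 49.48 mm.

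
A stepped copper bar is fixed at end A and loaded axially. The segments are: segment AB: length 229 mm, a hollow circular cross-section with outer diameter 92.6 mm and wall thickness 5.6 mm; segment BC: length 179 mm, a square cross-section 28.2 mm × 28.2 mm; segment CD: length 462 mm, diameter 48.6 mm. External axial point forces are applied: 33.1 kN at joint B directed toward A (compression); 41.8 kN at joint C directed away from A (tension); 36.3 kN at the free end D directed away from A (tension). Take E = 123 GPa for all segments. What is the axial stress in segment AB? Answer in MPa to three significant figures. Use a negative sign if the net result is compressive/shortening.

29.4 MPa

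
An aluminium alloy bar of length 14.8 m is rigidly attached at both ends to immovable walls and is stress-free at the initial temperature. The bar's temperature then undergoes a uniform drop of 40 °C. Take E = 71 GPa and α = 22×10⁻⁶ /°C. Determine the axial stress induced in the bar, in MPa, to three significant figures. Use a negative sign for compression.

Free thermal expansion αLΔT = 22e-6 · 14800 · -40 = -13.02 mm.
The walls impose strain ε = −(-13.02)/14800 = 8.8000e-04; σ = Eε = 71000 · 8.8000e-04 = 62.48 MPa.

62.5 MPa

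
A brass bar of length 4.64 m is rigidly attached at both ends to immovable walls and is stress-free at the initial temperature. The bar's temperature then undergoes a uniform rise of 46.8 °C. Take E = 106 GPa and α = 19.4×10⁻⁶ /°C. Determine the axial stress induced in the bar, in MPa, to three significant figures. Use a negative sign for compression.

-96.2 MPa

Free thermal expansion αLΔT = 19.4e-6 · 4640 · 46.8 = 4.213 mm.
The walls impose strain ε = −(4.213)/4640 = -9.0792e-04; σ = Eε = 106000 · -9.0792e-04 = -96.24 MPa.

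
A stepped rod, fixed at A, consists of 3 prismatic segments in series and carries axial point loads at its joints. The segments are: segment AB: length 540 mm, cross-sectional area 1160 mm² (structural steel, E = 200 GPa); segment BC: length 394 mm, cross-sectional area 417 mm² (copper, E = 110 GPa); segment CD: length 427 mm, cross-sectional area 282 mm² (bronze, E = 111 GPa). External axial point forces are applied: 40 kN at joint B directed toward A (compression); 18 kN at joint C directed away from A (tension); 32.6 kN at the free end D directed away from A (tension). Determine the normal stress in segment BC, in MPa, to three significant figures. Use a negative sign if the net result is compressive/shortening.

Internal axial forces (sectioning from the free end, tension +): N_CD = 32.6 kN, N_BC = 50.6 kN, N_AB = 10.6 kN.
σ_BC = N_BC/A_BC = 50600/417 = 121.3 MPa.

121 MPa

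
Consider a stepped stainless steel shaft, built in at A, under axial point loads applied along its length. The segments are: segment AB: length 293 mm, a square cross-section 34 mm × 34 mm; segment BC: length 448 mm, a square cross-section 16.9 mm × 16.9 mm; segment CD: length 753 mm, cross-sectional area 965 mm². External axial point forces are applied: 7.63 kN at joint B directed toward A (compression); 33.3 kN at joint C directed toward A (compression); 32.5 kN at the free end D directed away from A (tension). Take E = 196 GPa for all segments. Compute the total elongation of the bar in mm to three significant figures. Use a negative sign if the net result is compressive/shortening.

0.112 mm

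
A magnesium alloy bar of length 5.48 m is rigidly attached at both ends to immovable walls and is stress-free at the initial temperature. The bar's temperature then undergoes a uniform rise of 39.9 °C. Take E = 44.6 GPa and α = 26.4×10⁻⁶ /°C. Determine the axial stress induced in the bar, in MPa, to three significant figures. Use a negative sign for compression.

-47.0 MPa

Free thermal expansion αLΔT = 26.4e-6 · 5480 · 39.9 = 5.772 mm.
The walls impose strain ε = −(5.772)/5480 = -1.0534e-03; σ = Eε = 44600 · -1.0534e-03 = -46.98 MPa.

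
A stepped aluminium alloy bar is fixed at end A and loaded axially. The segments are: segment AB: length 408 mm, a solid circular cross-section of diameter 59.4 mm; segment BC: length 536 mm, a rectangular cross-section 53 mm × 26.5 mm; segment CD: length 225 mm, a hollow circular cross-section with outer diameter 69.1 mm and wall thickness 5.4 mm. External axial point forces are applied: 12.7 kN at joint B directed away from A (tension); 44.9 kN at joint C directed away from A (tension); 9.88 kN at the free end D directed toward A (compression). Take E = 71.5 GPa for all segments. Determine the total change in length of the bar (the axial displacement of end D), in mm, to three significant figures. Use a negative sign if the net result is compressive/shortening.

0.256 mm

Internal axial forces (sectioning from the free end, tension +): N_CD = -9.88 kN, N_BC = 35.02 kN, N_AB = 47.72 kN.
A_AB = 2771 mm².
A_BC = 1404 mm².
A_CD = 1081 mm².
δ_AB = 47720·408/(2771·71500) = 0.09826 mm
δ_BC = 35020·536/(1404·71500) = 0.1869 mm
δ_CD = -9880·225/(1081·71500) = -0.02877 mm
δ = Σδ_i = 0.2564 mm.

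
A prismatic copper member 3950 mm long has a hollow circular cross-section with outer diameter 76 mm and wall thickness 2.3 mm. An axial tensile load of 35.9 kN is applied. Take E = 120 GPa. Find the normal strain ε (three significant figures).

A = 532.5 mm².
σ = N/A = 67.41 MPa; ε = σ/E = 67.41/120000 = 5.618e-04.

5.62e-04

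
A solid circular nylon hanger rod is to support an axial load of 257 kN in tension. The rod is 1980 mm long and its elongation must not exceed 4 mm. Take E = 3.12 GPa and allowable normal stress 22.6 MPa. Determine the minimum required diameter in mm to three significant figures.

228 mm

Required area A ≥ P/σ_allow = 257000/22.6 = 11370 mm².
For a solid circular section, d ≥ √(4A/π) = 120.3 mm.
Elongation limit: A ≥ PL/(Eδ_allow) = 257000·1980/(3120·4) = 40770 mm² ⇒ d ≥ 227.8 mm.
The elongation limit governs.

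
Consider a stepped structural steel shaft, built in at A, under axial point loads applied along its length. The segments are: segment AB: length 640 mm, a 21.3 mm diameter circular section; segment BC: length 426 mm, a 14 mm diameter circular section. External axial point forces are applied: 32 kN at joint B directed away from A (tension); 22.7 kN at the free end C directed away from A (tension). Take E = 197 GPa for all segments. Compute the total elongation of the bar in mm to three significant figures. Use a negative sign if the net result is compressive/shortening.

Internal axial forces (sectioning from the free end, tension +): N_BC = 22.7 kN, N_AB = 54.7 kN.
A_AB = 356.3 mm².
A_BC = 153.9 mm².
δ_AB = 54700·640/(356.3·197000) = 0.4987 mm
δ_BC = 22700·426/(153.9·197000) = 0.3189 mm
δ = Σδ_i = 0.8176 mm.

0.818 mm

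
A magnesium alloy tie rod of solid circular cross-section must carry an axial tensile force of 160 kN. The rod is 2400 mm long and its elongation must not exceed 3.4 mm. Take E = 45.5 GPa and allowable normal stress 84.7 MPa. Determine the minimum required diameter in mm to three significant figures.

Required area A ≥ P/σ_allow = 160000/84.7 = 1889 mm².
For a solid circular section, d ≥ √(4A/π) = 49.04 mm.
Elongation limit: A ≥ PL/(Eδ_allow) = 160000·2400/(45500·3.4) = 2482 mm² ⇒ d ≥ 56.22 mm.
The elongation limit governs.

56.2 mm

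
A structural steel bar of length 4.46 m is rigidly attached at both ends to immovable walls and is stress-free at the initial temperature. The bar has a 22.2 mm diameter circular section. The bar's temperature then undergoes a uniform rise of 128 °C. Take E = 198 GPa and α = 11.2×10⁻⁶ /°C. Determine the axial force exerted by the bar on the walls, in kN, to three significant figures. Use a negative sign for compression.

Free thermal expansion αLΔT = 11.2e-6 · 4460 · 128 = 6.394 mm.
The walls impose strain ε = −(6.394)/4460 = -1.4336e-03; σ = Eε = 198000 · -1.4336e-03 = -283.9 MPa.
Wall reaction R = σ·A = -283.9·387.1 = -109900 N = -109.9 kN.

-110 kN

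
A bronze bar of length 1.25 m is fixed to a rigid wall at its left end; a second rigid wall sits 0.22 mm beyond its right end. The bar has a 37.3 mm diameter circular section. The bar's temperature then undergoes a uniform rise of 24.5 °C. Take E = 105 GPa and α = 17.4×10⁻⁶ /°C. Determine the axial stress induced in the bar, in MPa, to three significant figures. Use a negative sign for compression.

Free thermal expansion αLΔT = 17.4e-6 · 1250 · 24.5 = 0.5329 mm.
The walls engage after the gap closes; constrained expansion = 0.5329 − 0.22 = 0.3129 mm.
The walls impose strain ε = −(0.3129)/1250 = -2.5030e-04; σ = Eε = 105000 · -2.5030e-04 = -26.28 MPa.

-26.3 MPa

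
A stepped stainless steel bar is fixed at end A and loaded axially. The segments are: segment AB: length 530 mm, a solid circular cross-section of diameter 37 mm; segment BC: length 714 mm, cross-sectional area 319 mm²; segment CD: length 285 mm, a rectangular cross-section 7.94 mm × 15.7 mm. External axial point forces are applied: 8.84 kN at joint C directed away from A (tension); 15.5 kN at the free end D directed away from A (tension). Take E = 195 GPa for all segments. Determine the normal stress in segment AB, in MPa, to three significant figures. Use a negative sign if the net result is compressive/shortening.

Internal axial forces (sectioning from the free end, tension +): N_CD = 15.5 kN, N_BC = 24.34 kN, N_AB = 24.34 kN.
A_AB = 1075 mm².
σ_AB = N_AB/A_AB = 24340/1075 = 22.64 MPa.

22.6 MPa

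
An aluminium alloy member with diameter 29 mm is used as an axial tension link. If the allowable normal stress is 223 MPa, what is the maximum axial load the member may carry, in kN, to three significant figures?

147 kN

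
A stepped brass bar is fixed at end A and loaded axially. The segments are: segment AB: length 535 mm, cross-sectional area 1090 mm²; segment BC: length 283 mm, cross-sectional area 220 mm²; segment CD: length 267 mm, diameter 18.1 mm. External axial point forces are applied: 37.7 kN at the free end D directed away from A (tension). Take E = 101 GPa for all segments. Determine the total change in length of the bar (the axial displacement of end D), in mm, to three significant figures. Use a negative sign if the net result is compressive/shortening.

1.05 mm

Internal axial forces (sectioning from the free end, tension +): N_CD = 37.7 kN, N_BC = 37.7 kN, N_AB = 37.7 kN.
A_CD = 257.3 mm².
δ_AB = 37700·535/(1090·101000) = 0.1832 mm
δ_BC = 37700·283/(220·101000) = 0.4802 mm
δ_CD = 37700·267/(257.3·101000) = 0.3873 mm
δ = Σδ_i = 1.051 mm.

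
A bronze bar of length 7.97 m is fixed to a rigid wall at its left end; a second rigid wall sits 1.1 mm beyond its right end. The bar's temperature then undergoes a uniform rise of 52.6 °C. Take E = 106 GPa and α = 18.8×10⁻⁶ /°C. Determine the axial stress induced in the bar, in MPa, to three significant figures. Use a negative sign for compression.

-90.2 MPa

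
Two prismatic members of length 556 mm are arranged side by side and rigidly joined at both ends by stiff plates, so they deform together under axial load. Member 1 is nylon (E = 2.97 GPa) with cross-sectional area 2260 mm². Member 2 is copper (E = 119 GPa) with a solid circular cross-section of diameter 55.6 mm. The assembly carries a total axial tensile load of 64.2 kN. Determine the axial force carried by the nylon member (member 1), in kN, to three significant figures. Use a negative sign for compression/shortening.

1.46 kN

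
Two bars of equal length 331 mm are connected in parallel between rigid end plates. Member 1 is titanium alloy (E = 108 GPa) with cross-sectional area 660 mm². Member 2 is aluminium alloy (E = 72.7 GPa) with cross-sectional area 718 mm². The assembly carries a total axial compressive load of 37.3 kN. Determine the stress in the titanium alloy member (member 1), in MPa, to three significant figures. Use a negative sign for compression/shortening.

-32.6 MPa

Equal strain + equilibrium ⇒ each member carries load in proportion to AE: A₁E₁ = 71280000 N, A₂E₂ = 52200000 N, ΣAE = 123500000 N.
σ₁ = P·E₁/ΣAE = -37300·108000/123500000 = -32.62 MPa.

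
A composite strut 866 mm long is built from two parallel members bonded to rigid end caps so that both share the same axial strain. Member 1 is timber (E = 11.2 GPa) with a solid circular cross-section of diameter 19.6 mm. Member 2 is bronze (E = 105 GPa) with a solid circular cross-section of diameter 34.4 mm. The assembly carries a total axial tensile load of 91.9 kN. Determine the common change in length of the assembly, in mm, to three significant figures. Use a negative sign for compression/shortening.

0.788 mm

A_1 = 301.7 mm².
A_2 = 929.4 mm².
Equal strain + equilibrium ⇒ each member carries load in proportion to AE: A₁E₁ = 3379000 N, A₂E₂ = 97590000 N, ΣAE = 101000000 N.
δ = PL/ΣAE = 91900·866/101000000 = 0.7882 mm.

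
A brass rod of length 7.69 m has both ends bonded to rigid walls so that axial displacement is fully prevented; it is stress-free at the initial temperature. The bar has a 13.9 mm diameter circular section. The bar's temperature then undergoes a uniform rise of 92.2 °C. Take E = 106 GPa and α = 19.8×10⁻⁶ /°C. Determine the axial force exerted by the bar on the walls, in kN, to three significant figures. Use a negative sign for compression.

Free thermal expansion αLΔT = 19.8e-6 · 7690 · 92.2 = 14.04 mm.
The walls impose strain ε = −(14.04)/7690 = -1.8256e-03; σ = Eε = 106000 · -1.8256e-03 = -193.5 MPa.
Wall reaction R = σ·A = -193.5·151.7 = -29360 N = -29.36 kN.

-29.4 kN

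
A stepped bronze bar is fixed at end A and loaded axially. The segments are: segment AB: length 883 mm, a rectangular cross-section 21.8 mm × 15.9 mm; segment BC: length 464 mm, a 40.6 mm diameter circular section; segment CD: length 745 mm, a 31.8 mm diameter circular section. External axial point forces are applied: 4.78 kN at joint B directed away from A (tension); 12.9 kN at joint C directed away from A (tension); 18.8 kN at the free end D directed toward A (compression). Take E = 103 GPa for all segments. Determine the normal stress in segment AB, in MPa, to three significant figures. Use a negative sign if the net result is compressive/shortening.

-3.23 MPa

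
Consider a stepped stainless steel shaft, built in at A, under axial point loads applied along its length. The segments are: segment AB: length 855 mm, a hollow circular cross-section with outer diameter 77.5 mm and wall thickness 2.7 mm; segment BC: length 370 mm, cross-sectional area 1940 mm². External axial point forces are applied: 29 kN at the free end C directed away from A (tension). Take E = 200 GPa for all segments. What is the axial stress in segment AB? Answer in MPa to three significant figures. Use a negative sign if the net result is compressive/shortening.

Internal axial forces (sectioning from the free end, tension +): N_BC = 29 kN, N_AB = 29 kN.
A_AB = 634.5 mm².
σ_AB = N_AB/A_AB = 29000/634.5 = 45.71 MPa.

45.7 MPa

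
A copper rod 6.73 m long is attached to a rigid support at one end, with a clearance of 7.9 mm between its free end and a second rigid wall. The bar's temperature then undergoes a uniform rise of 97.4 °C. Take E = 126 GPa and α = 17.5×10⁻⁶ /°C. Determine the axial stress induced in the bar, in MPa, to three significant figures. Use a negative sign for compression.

Free thermal expansion αLΔT = 17.5e-6 · 6730 · 97.4 = 11.47 mm.
The walls engage after the gap closes; constrained expansion = 11.47 − 7.9 = 3.571 mm.
The walls impose strain ε = −(3.571)/6730 = -5.3065e-04; σ = Eε = 126000 · -5.3065e-04 = -66.86 MPa.

-66.9 MPa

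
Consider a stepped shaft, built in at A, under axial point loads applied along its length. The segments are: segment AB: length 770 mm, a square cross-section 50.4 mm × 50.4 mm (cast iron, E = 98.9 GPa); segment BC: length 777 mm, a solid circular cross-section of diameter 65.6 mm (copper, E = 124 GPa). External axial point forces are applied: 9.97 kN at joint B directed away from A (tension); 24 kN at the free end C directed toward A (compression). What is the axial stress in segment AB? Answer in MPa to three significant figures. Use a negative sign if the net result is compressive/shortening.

-5.52 MPa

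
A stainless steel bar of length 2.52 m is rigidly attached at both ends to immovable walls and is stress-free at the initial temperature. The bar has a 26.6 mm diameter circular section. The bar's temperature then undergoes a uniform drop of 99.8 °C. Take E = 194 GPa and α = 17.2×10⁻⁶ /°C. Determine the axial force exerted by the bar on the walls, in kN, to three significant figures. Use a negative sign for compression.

Free thermal expansion αLΔT = 17.2e-6 · 2520 · -99.8 = -4.326 mm.
The walls impose strain ε = −(-4.326)/2520 = 1.7166e-03; σ = Eε = 194000 · 1.7166e-03 = 333 MPa.
Wall reaction R = σ·A = 333·555.7 = 185100 N = 185.1 kN.

185 kN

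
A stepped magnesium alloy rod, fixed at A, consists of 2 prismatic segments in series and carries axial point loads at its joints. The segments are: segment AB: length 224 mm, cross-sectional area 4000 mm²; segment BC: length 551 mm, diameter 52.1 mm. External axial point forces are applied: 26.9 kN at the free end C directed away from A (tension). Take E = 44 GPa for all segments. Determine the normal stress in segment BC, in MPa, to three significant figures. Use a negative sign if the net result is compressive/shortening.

Internal axial forces (sectioning from the free end, tension +): N_BC = 26.9 kN, N_AB = 26.9 kN.
A_BC = 2132 mm².
σ_BC = N_BC/A_BC = 26900/2132 = 12.62 MPa.

12.6 MPa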